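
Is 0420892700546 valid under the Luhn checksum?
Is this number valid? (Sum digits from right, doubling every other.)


Luhn sum = 53
53 mod 10 = 3

Invalid (Luhn sum mod 10 = 3)


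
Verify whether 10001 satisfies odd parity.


Number of 1s: 2

No, parity error (2 ones)


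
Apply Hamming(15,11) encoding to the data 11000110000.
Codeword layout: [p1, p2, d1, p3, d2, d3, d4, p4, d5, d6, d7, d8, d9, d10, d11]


Parity bits: p1=1, p2=1, p3=1, p4=0

111110000110000


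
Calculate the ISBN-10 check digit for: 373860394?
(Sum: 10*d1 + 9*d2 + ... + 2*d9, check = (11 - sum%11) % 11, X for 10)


Weighted sum: 256
256 mod 11 = 3

Check digit: 8


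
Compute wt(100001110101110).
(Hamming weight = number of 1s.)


Counting 1s in 100001110101110

8


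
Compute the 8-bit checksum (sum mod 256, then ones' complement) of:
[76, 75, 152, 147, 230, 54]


Sum = 734 mod 256 = 222
Complement = 33

33


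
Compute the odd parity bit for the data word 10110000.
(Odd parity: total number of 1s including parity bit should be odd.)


Number of 1s in data: 3
Parity bit: 0

0


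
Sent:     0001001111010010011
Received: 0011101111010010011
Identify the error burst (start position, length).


XOR: 0010100000000000000

Burst at position 2, length 3


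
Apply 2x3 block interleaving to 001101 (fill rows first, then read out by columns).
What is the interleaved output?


Matrix:
  001
  101
Read columns: 010011

010011


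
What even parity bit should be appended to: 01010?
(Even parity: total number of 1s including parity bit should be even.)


Number of 1s in data: 2
Parity bit: 0

0


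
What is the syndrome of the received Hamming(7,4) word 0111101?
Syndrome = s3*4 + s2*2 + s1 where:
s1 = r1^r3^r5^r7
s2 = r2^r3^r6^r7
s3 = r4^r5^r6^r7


s1=1, s2=1, s3=1

Syndrome = 7 (error at position 7)


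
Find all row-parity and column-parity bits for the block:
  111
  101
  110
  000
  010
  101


Row parities: 100010
Column parities: 011

Row P: 100010, Col P: 011, Corner: 0


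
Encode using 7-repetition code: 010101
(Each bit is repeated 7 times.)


Each bit -> 7 copies

000000011111110000000111111100000001111111


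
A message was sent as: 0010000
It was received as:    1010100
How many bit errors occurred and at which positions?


XOR: 1000100

2 error(s) at position(s): 0, 4


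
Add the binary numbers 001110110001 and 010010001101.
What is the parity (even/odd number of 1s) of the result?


001110110001 = 945
010010001101 = 1165
Sum = 2110 = 100000111110
1s count = 6

even parity (6 ones in 100000111110)


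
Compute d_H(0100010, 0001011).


XOR: 0101001
Count of 1s: 3

3


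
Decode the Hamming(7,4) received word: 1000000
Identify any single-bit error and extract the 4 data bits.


Syndrome = 1: error at position 1

Data: 0000 (corrected bit 1)


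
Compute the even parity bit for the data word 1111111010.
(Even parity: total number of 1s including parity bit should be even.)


Number of 1s in data: 8
Parity bit: 0

0


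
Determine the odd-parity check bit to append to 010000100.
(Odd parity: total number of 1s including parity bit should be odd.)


Number of 1s in data: 2
Parity bit: 1

1


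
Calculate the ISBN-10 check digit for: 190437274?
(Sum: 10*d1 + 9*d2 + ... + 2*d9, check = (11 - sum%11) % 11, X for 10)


Weighted sum: 209
209 mod 11 = 0

Check digit: 0


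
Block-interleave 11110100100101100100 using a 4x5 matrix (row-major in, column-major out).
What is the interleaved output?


Matrix:
  11110
  10010
  01011
  00100
Read columns: 11001010100111100010

11001010100111100010


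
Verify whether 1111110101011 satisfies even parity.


Number of 1s: 10

Yes, parity is correct (10 ones)


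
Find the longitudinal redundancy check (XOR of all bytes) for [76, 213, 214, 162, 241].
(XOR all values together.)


XOR chain: 76 ^ 213 ^ 214 ^ 162 ^ 241 = 28

28


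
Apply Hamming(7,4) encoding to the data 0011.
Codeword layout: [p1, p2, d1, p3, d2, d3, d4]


Parity bits: p1=1, p2=0, p3=0

1000011


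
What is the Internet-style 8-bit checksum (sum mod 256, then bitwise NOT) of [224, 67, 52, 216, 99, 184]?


Sum = 842 mod 256 = 74
Complement = 181

181


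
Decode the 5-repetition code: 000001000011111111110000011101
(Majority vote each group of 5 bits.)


Groups: 00000, 10000, 11111, 11111, 00000, 11101
Majority votes: 001101

001101


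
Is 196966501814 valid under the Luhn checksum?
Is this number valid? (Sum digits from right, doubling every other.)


Luhn sum = 49
49 mod 10 = 9

Invalid (Luhn sum mod 10 = 9)


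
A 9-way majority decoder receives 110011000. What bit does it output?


Ones: 4 out of 9
Threshold: 5

0 (4/9 voted 1)


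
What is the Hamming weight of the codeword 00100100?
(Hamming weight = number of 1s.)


Counting 1s in 00100100

2


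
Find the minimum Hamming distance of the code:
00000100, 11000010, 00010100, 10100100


Comparing all pairs, minimum distance: 1
Can detect 0 errors, correct 0 errors

1


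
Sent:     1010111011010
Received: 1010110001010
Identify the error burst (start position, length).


XOR: 0000001010000

Burst at position 6, length 3


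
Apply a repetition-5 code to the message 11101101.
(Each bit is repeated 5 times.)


Each bit -> 5 copies

1111111111111110000011111111110000011111


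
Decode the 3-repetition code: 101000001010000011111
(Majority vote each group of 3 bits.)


Groups: 101, 000, 001, 010, 000, 011, 111
Majority votes: 1000011

1000011


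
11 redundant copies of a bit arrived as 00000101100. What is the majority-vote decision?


Ones: 3 out of 11
Threshold: 6

0 (3/11 voted 1)


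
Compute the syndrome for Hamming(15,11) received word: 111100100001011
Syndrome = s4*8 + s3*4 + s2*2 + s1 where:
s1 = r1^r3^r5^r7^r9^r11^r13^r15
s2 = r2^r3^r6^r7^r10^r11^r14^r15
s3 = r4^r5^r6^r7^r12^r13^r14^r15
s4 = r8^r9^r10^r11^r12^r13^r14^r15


s1=0, s2=1, s3=1, s4=1

Syndrome = 14 (error at position 14)


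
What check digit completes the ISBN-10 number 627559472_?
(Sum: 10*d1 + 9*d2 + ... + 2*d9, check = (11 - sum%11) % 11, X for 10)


Weighted sum: 285
285 mod 11 = 10

Check digit: 1


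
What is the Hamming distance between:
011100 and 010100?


XOR: 001000
Count of 1s: 1

1


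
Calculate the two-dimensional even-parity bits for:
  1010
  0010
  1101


Row parities: 011
Column parities: 0101

Row P: 011, Col P: 0101, Corner: 0


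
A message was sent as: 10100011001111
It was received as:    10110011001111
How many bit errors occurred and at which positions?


XOR: 00010000000000

1 error(s) at position(s): 3


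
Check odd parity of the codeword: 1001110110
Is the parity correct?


Number of 1s: 6

No, parity error (6 ones)


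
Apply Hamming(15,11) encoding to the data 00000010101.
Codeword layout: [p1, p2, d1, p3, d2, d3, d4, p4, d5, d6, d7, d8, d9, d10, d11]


Parity bits: p1=1, p2=0, p3=0, p4=1

100000010010101


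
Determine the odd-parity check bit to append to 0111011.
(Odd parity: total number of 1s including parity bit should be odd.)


Number of 1s in data: 5
Parity bit: 0

0


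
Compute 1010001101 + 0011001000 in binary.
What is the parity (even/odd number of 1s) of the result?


1010001101 = 653
0011001000 = 200
Sum = 853 = 1101010101
1s count = 6

even parity (6 ones in 1101010101)


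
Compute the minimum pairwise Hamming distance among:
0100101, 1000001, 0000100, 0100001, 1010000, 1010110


Comparing all pairs, minimum distance: 1
Can detect 0 errors, correct 0 errors

1


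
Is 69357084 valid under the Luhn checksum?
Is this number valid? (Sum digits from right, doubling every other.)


Luhn sum = 39
39 mod 10 = 9

Invalid (Luhn sum mod 10 = 9)


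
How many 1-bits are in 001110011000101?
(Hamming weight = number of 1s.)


Counting 1s in 001110011000101

7


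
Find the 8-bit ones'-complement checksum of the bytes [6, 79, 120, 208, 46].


Sum = 459 mod 256 = 203
Complement = 52

52


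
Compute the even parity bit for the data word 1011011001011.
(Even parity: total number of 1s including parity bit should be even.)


Number of 1s in data: 8
Parity bit: 0

0


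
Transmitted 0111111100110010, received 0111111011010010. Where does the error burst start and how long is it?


XOR: 0000000111100000

Burst at position 7, length 4


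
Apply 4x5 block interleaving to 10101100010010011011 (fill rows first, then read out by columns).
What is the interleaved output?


Matrix:
  10101
  10001
  00100
  11011
Read columns: 11010001101000011101

11010001101000011101


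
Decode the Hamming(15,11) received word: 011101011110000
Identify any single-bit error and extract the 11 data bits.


Syndrome = 3: error at position 3

Data: 00101110000 (corrected bit 3)


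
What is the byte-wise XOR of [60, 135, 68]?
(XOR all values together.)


XOR chain: 60 ^ 135 ^ 68 = 255

255


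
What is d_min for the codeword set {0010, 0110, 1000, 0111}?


Comparing all pairs, minimum distance: 1
Can detect 0 errors, correct 0 errors

1


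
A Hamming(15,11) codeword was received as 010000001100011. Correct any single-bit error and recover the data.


Syndrome = 0: no error detected

Data: 00001100011 (no errors)


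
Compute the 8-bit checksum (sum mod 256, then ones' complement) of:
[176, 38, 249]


Sum = 463 mod 256 = 207
Complement = 48

48


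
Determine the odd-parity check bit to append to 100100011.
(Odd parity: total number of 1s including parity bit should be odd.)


Number of 1s in data: 4
Parity bit: 1

1


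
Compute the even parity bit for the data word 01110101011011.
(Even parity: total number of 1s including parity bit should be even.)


Number of 1s in data: 9
Parity bit: 1

1


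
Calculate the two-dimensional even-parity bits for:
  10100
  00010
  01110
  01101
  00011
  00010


Row parities: 011101
Column parities: 10100

Row P: 011101, Col P: 10100, Corner: 0


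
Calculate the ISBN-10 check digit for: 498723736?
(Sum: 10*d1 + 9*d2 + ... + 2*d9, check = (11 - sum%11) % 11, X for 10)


Weighted sum: 310
310 mod 11 = 2

Check digit: 9


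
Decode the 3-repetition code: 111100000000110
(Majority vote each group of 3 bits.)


Groups: 111, 100, 000, 000, 110
Majority votes: 10001

10001


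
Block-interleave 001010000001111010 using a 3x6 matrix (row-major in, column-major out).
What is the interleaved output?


Matrix:
  001010
  000001
  111010
Read columns: 001001101000101010

001001101000101010


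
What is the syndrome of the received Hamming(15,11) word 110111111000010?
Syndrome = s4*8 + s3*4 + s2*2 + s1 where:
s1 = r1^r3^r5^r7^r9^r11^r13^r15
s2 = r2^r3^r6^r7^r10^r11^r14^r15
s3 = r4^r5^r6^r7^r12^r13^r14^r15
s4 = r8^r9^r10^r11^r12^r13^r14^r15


s1=0, s2=0, s3=1, s4=1

Syndrome = 12 (error at position 12)


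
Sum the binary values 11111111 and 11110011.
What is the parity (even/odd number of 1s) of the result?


11111111 = 255
11110011 = 243
Sum = 498 = 111110010
1s count = 6

even parity (6 ones in 111110010)


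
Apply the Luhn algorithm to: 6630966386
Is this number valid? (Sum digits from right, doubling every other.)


Luhn sum = 49
49 mod 10 = 9

Invalid (Luhn sum mod 10 = 9)


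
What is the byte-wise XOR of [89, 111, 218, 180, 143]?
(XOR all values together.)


XOR chain: 89 ^ 111 ^ 218 ^ 180 ^ 143 = 215

215


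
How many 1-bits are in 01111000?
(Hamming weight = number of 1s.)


Counting 1s in 01111000

4


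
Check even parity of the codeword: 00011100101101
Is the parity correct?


Number of 1s: 7

No, parity error (7 ones)


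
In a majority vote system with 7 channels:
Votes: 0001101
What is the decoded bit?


Ones: 3 out of 7
Threshold: 4

0 (3/7 voted 1)


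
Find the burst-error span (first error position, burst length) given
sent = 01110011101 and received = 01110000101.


XOR: 00000011000

Burst at position 6, length 2


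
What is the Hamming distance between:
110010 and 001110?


XOR: 111100
Count of 1s: 4

4


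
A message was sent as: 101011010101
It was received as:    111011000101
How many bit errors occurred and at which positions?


XOR: 010000010000

2 error(s) at position(s): 1, 7


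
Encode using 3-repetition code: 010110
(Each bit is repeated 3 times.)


Each bit -> 3 copies

000111000111111000


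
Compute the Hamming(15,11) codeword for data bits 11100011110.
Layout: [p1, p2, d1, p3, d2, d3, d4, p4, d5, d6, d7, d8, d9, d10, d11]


Parity bits: p1=0, p2=0, p3=1, p4=0

001111000011110


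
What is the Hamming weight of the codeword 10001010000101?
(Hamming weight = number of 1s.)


Counting 1s in 10001010000101

5


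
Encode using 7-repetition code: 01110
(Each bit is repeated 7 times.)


Each bit -> 7 copies

00000001111111111111111111110000000


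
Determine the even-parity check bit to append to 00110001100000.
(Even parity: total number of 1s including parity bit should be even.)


Number of 1s in data: 4
Parity bit: 0

0


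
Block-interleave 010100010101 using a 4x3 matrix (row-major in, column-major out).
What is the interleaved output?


Matrix:
  010
  100
  010
  101
Read columns: 010110100001

010110100001


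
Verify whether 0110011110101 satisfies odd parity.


Number of 1s: 8

No, parity error (8 ones)


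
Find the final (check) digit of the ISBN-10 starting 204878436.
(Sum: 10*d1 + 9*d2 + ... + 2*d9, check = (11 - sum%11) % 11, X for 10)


Weighted sum: 227
227 mod 11 = 7

Check digit: 4


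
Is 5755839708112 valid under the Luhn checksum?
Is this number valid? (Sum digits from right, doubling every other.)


Luhn sum = 56
56 mod 10 = 6

Invalid (Luhn sum mod 10 = 6)


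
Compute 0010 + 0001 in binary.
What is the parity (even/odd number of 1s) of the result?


0010 = 2
0001 = 1
Sum = 3 = 11
1s count = 2

even parity (2 ones in 11)


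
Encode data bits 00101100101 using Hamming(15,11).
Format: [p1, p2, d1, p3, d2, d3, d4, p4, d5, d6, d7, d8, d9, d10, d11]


Parity bits: p1=1, p2=1, p3=1, p4=0

110101001100101


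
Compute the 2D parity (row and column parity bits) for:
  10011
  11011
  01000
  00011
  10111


Row parities: 10100
Column parities: 10100

Row P: 10100, Col P: 10100, Corner: 0


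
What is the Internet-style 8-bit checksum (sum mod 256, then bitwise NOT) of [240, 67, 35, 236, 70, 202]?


Sum = 850 mod 256 = 82
Complement = 173

173


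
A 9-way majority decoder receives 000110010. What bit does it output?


Ones: 3 out of 9
Threshold: 5

0 (3/9 voted 1)


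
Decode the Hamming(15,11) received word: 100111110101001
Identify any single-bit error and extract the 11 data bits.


Syndrome = 0: no error detected

Data: 01110101001 (no errors)


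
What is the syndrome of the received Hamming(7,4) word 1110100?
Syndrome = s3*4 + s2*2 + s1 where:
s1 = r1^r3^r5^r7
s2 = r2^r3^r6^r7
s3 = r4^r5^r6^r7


s1=1, s2=0, s3=1

Syndrome = 5 (error at position 5)


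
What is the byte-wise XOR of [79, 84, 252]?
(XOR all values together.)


XOR chain: 79 ^ 84 ^ 252 = 231

231


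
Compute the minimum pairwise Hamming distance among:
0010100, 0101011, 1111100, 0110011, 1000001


Comparing all pairs, minimum distance: 2
Can detect 1 errors, correct 0 errors

2


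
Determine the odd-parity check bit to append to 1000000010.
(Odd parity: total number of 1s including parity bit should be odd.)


Number of 1s in data: 2
Parity bit: 1

1


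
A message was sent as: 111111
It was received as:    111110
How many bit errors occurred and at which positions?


XOR: 000001

1 error(s) at position(s): 5


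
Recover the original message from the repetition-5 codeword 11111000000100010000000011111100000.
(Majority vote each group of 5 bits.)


Groups: 11111, 00000, 01000, 10000, 00001, 11111, 00000
Majority votes: 1000010

1000010


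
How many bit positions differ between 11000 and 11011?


XOR: 00011
Count of 1s: 2

2


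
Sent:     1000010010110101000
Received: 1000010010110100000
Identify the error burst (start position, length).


XOR: 0000000000000001000

Burst at position 15, length 1


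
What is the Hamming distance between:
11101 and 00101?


XOR: 11000
Count of 1s: 2

2


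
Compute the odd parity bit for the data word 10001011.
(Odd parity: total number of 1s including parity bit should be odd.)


Number of 1s in data: 4
Parity bit: 1

1


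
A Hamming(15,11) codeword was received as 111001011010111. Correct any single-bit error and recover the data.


Syndrome = 0: no error detected

Data: 10101010111 (no errors)


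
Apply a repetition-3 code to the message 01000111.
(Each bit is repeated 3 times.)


Each bit -> 3 copies

000111000000000111111111


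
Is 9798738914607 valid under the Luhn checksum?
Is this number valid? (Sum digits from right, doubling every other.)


Luhn sum = 82
82 mod 10 = 2

Invalid (Luhn sum mod 10 = 2)


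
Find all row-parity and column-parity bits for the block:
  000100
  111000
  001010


Row parities: 110
Column parities: 110110

Row P: 110, Col P: 110110, Corner: 0


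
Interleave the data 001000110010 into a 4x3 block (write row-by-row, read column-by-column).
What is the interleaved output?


Matrix:
  001
  000
  110
  010
Read columns: 001000111000

001000111000


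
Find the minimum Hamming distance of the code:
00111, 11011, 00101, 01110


Comparing all pairs, minimum distance: 1
Can detect 0 errors, correct 0 errors

1


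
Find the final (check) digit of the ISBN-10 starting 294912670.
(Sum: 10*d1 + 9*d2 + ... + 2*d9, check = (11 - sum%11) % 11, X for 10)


Weighted sum: 257
257 mod 11 = 4

Check digit: 7


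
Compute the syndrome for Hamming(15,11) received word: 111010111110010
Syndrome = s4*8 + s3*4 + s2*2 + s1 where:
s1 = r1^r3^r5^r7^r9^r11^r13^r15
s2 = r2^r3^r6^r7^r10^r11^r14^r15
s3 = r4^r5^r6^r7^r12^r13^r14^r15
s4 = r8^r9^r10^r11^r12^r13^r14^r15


s1=0, s2=0, s3=1, s4=1

Syndrome = 12 (error at position 12)


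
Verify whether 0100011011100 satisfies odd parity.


Number of 1s: 6

No, parity error (6 ones)


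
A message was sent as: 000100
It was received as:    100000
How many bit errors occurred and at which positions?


XOR: 100100

2 error(s) at position(s): 0, 3


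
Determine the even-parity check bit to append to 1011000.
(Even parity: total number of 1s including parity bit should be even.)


Number of 1s in data: 3
Parity bit: 1

1


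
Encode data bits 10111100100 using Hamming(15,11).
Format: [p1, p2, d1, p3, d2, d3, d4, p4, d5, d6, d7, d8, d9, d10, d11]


Parity bits: p1=0, p2=0, p3=1, p4=1

001101111100100


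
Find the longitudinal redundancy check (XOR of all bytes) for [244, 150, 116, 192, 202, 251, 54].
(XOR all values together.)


XOR chain: 244 ^ 150 ^ 116 ^ 192 ^ 202 ^ 251 ^ 54 = 209

209


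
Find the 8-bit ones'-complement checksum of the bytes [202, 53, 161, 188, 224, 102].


Sum = 930 mod 256 = 162
Complement = 93

93


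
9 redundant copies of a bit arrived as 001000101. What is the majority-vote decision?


Ones: 3 out of 9
Threshold: 5

0 (3/9 voted 1)


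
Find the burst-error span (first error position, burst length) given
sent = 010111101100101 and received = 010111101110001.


XOR: 000000000010100

Burst at position 10, length 3


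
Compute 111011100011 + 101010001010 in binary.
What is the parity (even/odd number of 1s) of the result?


111011100011 = 3811
101010001010 = 2698
Sum = 6509 = 1100101101101
1s count = 8

even parity (8 ones in 1100101101101)


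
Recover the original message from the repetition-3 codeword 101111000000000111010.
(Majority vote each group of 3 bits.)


Groups: 101, 111, 000, 000, 000, 111, 010
Majority votes: 1100010

1100010


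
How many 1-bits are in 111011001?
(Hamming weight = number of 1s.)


Counting 1s in 111011001

6


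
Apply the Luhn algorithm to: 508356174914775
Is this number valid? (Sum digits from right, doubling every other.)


Luhn sum = 72
72 mod 10 = 2

Invalid (Luhn sum mod 10 = 2)


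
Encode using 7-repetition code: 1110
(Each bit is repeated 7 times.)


Each bit -> 7 copies

1111111111111111111110000000


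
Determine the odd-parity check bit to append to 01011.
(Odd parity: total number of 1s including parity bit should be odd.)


Number of 1s in data: 3
Parity bit: 0

0


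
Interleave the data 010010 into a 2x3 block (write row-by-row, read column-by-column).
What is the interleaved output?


Matrix:
  010
  010
Read columns: 001100

001100


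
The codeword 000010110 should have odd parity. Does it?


Number of 1s: 3

Yes, parity is correct (3 ones)


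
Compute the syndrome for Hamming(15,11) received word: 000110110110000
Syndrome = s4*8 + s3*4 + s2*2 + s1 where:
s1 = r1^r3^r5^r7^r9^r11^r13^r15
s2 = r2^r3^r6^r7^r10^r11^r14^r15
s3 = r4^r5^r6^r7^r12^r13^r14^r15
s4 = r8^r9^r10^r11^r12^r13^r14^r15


s1=1, s2=1, s3=1, s4=1

Syndrome = 15 (error at position 15)


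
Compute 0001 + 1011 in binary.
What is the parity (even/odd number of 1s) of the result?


0001 = 1
1011 = 11
Sum = 12 = 1100
1s count = 2

even parity (2 ones in 1100)


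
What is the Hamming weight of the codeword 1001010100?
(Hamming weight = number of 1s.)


Counting 1s in 1001010100

4


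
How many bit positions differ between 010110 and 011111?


XOR: 001001
Count of 1s: 2

2


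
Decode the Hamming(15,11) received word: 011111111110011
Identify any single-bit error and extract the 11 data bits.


Syndrome = 0: no error detected

Data: 11111110011 (no errors)


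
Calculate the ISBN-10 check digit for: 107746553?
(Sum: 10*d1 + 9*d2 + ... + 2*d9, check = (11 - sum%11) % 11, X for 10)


Weighted sum: 210
210 mod 11 = 1

Check digit: X


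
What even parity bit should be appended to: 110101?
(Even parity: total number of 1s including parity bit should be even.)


Number of 1s in data: 4
Parity bit: 0

0


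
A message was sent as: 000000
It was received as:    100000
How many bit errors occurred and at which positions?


XOR: 100000

1 error(s) at position(s): 0


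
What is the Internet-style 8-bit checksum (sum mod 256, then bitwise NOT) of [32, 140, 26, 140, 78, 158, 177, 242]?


Sum = 993 mod 256 = 225
Complement = 30

30


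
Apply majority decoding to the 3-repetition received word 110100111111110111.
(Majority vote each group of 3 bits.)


Groups: 110, 100, 111, 111, 110, 111
Majority votes: 101111

101111


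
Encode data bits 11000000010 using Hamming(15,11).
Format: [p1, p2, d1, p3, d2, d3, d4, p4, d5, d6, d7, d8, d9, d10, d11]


Parity bits: p1=0, p2=0, p3=0, p4=1

001010010000010


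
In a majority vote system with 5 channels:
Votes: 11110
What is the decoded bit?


Ones: 4 out of 5
Threshold: 3

1 (4/5 voted 1)


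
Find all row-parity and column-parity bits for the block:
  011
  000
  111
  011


Row parities: 0010
Column parities: 111

Row P: 0010, Col P: 111, Corner: 1


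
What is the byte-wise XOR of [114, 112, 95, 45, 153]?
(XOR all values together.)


XOR chain: 114 ^ 112 ^ 95 ^ 45 ^ 153 = 233

233


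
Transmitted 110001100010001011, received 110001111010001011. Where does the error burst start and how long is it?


XOR: 000000011000000000

Burst at position 7, length 2


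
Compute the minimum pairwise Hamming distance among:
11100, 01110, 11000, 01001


Comparing all pairs, minimum distance: 1
Can detect 0 errors, correct 0 errors

1


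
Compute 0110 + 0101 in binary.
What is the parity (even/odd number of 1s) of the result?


0110 = 6
0101 = 5
Sum = 11 = 1011
1s count = 3

odd parity (3 ones in 1011)


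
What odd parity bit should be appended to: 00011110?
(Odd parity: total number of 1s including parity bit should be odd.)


Number of 1s in data: 4
Parity bit: 1

1


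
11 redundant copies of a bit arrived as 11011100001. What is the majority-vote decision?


Ones: 6 out of 11
Threshold: 6

1 (6/11 voted 1)


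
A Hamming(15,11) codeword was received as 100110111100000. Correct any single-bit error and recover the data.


Syndrome = 12: error at position 12

Data: 01011101000 (corrected bit 12)


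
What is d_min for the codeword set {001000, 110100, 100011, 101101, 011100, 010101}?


Comparing all pairs, minimum distance: 2
Can detect 1 errors, correct 0 errors

2


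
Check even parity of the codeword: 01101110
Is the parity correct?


Number of 1s: 5

No, parity error (5 ones)


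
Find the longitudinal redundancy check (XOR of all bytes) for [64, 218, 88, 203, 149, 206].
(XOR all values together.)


XOR chain: 64 ^ 218 ^ 88 ^ 203 ^ 149 ^ 206 = 82

82


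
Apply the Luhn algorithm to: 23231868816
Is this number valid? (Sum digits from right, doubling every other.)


Luhn sum = 53
53 mod 10 = 3

Invalid (Luhn sum mod 10 = 3)


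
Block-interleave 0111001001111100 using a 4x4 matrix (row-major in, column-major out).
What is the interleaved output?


Matrix:
  0111
  0010
  0111
  1100
Read columns: 0001101111101010

0001101111101010


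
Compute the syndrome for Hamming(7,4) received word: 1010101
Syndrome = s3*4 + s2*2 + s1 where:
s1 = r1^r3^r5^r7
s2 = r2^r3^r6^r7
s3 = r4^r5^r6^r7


s1=0, s2=0, s3=0

Syndrome = 0 (no error)


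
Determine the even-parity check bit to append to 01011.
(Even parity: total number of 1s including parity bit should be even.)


Number of 1s in data: 3
Parity bit: 1

1


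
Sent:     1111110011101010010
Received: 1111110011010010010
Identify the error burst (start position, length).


XOR: 0000000000111000000

Burst at position 10, length 3


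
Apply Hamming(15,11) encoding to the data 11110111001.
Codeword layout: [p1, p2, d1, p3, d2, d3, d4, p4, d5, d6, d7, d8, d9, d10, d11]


Parity bits: p1=1, p2=0, p3=1, p4=0

101111100111001


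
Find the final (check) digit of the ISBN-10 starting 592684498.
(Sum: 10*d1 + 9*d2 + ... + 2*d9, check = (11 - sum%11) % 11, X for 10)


Weighted sum: 316
316 mod 11 = 8

Check digit: 3


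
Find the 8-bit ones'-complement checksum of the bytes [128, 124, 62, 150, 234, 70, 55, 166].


Sum = 989 mod 256 = 221
Complement = 34

34


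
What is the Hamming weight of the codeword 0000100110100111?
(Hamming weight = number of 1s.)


Counting 1s in 0000100110100111

7


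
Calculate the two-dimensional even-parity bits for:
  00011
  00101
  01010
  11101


Row parities: 0000
Column parities: 10001

Row P: 0000, Col P: 10001, Corner: 0


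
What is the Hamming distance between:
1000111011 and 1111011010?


XOR: 0111100001
Count of 1s: 5

5


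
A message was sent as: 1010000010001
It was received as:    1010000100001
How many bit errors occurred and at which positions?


XOR: 0000000110000

2 error(s) at position(s): 7, 8


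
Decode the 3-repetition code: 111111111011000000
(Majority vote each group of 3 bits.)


Groups: 111, 111, 111, 011, 000, 000
Majority votes: 111100

111100


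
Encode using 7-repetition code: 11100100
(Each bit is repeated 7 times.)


Each bit -> 7 copies

11111111111111111111100000000000000111111100000000000000


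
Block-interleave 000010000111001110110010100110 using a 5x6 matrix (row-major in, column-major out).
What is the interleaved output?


Matrix:
  000010
  000111
  001110
  110010
  100110
Read columns: 000110001000100011011111101000

000110001000100011011111101000


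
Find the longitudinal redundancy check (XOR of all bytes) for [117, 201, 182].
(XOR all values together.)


XOR chain: 117 ^ 201 ^ 182 = 10

10


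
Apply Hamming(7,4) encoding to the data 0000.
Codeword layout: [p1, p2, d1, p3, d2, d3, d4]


Parity bits: p1=0, p2=0, p3=0

0000000


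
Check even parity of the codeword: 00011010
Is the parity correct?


Number of 1s: 3

No, parity error (3 ones)


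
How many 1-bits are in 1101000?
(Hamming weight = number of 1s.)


Counting 1s in 1101000

3


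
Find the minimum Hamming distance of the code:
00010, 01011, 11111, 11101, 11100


Comparing all pairs, minimum distance: 1
Can detect 0 errors, correct 0 errors

1


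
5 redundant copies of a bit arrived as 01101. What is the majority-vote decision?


Ones: 3 out of 5
Threshold: 3

1 (3/5 voted 1)


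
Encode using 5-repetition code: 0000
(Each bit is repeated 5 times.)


Each bit -> 5 copies

00000000000000000000


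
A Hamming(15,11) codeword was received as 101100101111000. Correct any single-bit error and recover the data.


Syndrome = 5: error at position 5

Data: 11011111000 (corrected bit 5)


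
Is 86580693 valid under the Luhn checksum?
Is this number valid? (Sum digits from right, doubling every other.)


Luhn sum = 40
40 mod 10 = 0

Valid (Luhn sum mod 10 = 0)


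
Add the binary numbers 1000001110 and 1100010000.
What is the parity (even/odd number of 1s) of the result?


1000001110 = 526
1100010000 = 784
Sum = 1310 = 10100011110
1s count = 6

even parity (6 ones in 10100011110)


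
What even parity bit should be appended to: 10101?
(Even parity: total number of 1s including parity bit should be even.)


Number of 1s in data: 3
Parity bit: 1

1


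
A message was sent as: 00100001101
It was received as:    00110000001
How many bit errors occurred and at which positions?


XOR: 00010001100

3 error(s) at position(s): 3, 7, 8


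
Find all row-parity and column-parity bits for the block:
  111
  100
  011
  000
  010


Row parities: 11001
Column parities: 010

Row P: 11001, Col P: 010, Corner: 1


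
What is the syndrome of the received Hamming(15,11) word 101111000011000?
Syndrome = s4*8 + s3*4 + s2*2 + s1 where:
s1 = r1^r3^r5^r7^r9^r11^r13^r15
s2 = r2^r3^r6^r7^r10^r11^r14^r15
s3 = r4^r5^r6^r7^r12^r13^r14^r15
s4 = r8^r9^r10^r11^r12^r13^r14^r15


s1=0, s2=1, s3=0, s4=0

Syndrome = 2 (error at position 2)


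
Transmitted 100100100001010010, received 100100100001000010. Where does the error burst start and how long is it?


XOR: 000000000000010000

Burst at position 13, length 1


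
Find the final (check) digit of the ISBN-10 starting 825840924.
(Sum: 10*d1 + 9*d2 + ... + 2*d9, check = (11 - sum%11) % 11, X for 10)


Weighted sum: 268
268 mod 11 = 4

Check digit: 7


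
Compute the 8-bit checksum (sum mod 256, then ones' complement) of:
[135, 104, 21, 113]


Sum = 373 mod 256 = 117
Complement = 138

138


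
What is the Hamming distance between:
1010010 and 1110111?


XOR: 0100101
Count of 1s: 3

3


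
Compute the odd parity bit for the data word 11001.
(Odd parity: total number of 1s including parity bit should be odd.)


Number of 1s in data: 3
Parity bit: 0

0


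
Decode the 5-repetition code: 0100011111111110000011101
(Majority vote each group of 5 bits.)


Groups: 01000, 11111, 11111, 00000, 11101
Majority votes: 01101

01101


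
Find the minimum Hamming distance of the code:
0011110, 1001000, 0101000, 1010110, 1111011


Comparing all pairs, minimum distance: 2
Can detect 1 errors, correct 0 errors

2


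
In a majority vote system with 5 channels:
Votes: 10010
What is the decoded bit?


Ones: 2 out of 5
Threshold: 3

0 (2/5 voted 1)


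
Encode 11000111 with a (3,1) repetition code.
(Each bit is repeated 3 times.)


Each bit -> 3 copies

111111000000000111111111


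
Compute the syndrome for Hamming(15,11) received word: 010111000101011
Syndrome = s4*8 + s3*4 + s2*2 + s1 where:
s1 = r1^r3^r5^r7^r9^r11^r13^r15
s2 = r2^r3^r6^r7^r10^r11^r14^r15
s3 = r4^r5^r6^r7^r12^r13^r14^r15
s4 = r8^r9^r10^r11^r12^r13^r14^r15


s1=0, s2=1, s3=0, s4=0

Syndrome = 2 (error at position 2)


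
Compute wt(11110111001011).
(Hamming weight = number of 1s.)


Counting 1s in 11110111001011

10


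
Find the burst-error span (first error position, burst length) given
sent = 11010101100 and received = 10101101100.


XOR: 01111000000

Burst at position 1, length 4


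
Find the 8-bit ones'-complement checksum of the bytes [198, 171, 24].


Sum = 393 mod 256 = 137
Complement = 118

118


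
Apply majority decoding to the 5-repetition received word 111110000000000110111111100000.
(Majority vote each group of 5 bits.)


Groups: 11111, 00000, 00000, 11011, 11111, 00000
Majority votes: 100110

100110


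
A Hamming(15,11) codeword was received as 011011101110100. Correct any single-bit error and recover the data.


Syndrome = 0: no error detected

Data: 11111110100 (no errors)


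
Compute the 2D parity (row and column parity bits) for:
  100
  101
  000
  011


Row parities: 1000
Column parities: 010

Row P: 1000, Col P: 010, Corner: 1


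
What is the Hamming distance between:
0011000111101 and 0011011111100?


XOR: 0000011000001
Count of 1s: 3

3


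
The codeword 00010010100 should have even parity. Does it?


Number of 1s: 3

No, parity error (3 ones)


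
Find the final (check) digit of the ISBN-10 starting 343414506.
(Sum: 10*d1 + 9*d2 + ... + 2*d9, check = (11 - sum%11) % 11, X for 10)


Weighted sum: 176
176 mod 11 = 0

Check digit: 0


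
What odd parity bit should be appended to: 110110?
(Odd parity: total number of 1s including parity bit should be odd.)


Number of 1s in data: 4
Parity bit: 1

1


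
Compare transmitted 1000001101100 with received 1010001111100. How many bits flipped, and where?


XOR: 0010000010000

2 error(s) at position(s): 2, 8


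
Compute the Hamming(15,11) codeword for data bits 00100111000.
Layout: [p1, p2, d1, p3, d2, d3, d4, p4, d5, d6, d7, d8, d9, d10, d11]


Parity bits: p1=1, p2=1, p3=0, p4=1

110001010111000


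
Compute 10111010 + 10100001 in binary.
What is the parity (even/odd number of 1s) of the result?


10111010 = 186
10100001 = 161
Sum = 347 = 101011011
1s count = 6

even parity (6 ones in 101011011)


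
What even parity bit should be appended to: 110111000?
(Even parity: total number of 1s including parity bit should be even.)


Number of 1s in data: 5
Parity bit: 1

1


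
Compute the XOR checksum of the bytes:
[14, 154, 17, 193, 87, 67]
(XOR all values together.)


XOR chain: 14 ^ 154 ^ 17 ^ 193 ^ 87 ^ 67 = 80

80


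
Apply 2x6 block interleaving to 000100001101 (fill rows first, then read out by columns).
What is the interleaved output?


Matrix:
  000100
  001101
Read columns: 000001110001

000001110001


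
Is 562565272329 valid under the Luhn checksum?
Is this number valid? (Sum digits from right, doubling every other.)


Luhn sum = 55
55 mod 10 = 5

Invalid (Luhn sum mod 10 = 5)


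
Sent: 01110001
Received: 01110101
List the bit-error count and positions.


XOR: 00000100

1 error(s) at position(s): 5


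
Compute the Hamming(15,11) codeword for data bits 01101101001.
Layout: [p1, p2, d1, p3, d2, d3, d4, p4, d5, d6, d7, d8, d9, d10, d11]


Parity bits: p1=1, p2=1, p3=0, p4=0

110011001101001


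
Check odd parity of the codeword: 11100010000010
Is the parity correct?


Number of 1s: 5

Yes, parity is correct (5 ones)


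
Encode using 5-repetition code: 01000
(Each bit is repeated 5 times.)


Each bit -> 5 copies

0000011111000000000000000


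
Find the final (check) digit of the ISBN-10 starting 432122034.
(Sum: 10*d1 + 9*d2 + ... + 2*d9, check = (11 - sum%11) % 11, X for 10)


Weighted sum: 129
129 mod 11 = 8

Check digit: 3


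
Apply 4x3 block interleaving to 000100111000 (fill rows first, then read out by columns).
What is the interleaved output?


Matrix:
  000
  100
  111
  000
Read columns: 011000100010

011000100010


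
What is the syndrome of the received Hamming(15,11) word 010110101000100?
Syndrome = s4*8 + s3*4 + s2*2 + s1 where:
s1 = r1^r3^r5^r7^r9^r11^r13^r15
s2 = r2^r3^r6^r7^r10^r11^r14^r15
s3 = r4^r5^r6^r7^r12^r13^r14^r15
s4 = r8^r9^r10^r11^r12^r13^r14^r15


s1=0, s2=0, s3=0, s4=0

Syndrome = 0 (no error)


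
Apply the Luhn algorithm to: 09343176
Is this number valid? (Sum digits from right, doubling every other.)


Luhn sum = 37
37 mod 10 = 7

Invalid (Luhn sum mod 10 = 7)


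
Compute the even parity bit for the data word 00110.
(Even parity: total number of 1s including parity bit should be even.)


Number of 1s in data: 2
Parity bit: 0

0


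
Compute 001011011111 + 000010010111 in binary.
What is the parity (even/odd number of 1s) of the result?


001011011111 = 735
000010010111 = 151
Sum = 886 = 1101110110
1s count = 7

odd parity (7 ones in 1101110110)


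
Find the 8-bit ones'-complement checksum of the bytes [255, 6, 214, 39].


Sum = 514 mod 256 = 2
Complement = 253

253


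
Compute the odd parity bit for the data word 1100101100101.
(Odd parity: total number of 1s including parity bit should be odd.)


Number of 1s in data: 7
Parity bit: 0

0


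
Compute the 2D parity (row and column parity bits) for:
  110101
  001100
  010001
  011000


Row parities: 0000
Column parities: 110000

Row P: 0000, Col P: 110000, Corner: 0


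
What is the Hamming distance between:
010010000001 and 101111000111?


XOR: 111101000110
Count of 1s: 7

7


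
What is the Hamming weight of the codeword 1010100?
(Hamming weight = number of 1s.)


Counting 1s in 1010100

3


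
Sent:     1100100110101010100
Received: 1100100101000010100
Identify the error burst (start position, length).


XOR: 0000000011101000000

Burst at position 8, length 5


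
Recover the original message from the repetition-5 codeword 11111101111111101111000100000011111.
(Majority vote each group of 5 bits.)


Groups: 11111, 10111, 11111, 01111, 00010, 00000, 11111
Majority votes: 1111001

1111001


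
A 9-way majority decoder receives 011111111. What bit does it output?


Ones: 8 out of 9
Threshold: 5

1 (8/9 voted 1)


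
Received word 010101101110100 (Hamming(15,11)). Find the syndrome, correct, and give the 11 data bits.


Syndrome = 2: error at position 2

Data: 00111110100 (corrected bit 2)


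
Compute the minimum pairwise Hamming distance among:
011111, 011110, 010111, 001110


Comparing all pairs, minimum distance: 1
Can detect 0 errors, correct 0 errors

1


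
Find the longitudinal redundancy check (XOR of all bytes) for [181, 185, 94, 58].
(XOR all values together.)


XOR chain: 181 ^ 185 ^ 94 ^ 58 = 104

104


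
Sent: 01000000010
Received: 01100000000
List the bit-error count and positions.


XOR: 00100000010

2 error(s) at position(s): 2, 9


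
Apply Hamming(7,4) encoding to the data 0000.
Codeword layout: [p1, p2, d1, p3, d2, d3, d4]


Parity bits: p1=0, p2=0, p3=0

0000000


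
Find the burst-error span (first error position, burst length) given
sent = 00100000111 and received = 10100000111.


XOR: 10000000000

Burst at position 0, length 1


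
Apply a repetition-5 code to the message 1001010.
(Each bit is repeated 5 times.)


Each bit -> 5 copies

11111000000000011111000001111100000


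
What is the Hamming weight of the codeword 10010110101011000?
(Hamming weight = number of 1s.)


Counting 1s in 10010110101011000

8


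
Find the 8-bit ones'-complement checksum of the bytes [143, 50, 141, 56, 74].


Sum = 464 mod 256 = 208
Complement = 47

47


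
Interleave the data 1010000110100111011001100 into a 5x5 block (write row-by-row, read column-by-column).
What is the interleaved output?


Matrix:
  10100
  00110
  10011
  10110
  01100
Read columns: 1011000001110110111000100

1011000001110110111000100
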